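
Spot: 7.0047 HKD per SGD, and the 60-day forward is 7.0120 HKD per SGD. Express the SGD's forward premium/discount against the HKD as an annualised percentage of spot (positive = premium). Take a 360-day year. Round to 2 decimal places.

T = 60/360 years.
SGD trades forward at +0.10422% vs spot over the period.
×(1/T) gives 0.63% p.a.

+0.63%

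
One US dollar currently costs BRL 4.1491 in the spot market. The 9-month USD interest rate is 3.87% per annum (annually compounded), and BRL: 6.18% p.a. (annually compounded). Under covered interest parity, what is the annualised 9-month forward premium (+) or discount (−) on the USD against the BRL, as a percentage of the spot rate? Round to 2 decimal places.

+2.22%

T = 9/12 years.
No-arbitrage forward: 4.1491 × 1.0460009 / 1.0288868 = 4.2181145 BRL/USD.
(F − S)/S ÷ T = (4.2181145 − 4.1491)/4.1491/(9/12) = 0.022178 → 2.22%.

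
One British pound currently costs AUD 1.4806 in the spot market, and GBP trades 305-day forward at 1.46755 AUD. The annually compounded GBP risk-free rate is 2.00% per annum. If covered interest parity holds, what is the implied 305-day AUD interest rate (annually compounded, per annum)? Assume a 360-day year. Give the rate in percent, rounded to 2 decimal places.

T = 305/360 years.
F/S = 1.46755/1.4806 = 0.9911860 = (growth of AUD) / (growth of GBP).
GBP growth factor: (1 + 0.0200)^(305/360) = 1.0169188.
Hence g_AUD = 1.0079557.
r = 1.0079557^(360/305) − 1 = 0.009397 → 0.94%.

0.94%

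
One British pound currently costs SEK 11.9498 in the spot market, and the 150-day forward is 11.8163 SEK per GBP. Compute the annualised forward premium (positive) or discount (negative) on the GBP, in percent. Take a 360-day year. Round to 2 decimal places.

T = 150/360 years.
GBP trades forward at -1.11717% vs spot over the period.
×(1/T) gives -2.68% p.a.

-2.68%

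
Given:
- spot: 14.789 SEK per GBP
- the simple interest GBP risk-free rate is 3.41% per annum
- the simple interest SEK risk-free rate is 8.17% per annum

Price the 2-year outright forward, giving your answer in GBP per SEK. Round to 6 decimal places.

0.062085

T = 2 years.
Growth of 1 SEK over T: 1 + 0.0817×2 = 1.163400.
Growth of 1 GBP over T: 1 + 0.0341×2 = 1.068200.
So F = 14.789 × 1.163400 / 1.068200 = 16.10702 (SEK/GBP).
Quoted the other way: 1/16.10702 = 0.062085 GBP per SEK.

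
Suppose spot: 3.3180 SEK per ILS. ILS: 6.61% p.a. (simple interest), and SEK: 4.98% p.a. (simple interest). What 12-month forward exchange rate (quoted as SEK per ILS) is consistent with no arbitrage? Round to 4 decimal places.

3.2673

T = 1 year.
Growth of 1 SEK over T: 1 + 0.0498×1 = 1.049800.
Growth of 1 ILS over T: 1 + 0.0661×1 = 1.066100.
Forward (SEK per ILS) = 3.318 × 1.049800 / 1.066100 = 3.267270.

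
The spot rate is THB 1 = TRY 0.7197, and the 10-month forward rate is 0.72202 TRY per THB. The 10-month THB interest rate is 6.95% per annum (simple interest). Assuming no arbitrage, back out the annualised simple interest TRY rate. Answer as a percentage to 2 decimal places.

7.36%

T = 10/12 years.
By CIP, F/S equals the TRY-to-THB growth ratio: 0.72202/0.7197 = 1.0032236.
THB growth factor: 1 + 0.0695×10/12 = 1.0579167.
Hence g_TRY = 1.061327.
(1.061327 − 1)/T = 0.073592, i.e. 7.36%.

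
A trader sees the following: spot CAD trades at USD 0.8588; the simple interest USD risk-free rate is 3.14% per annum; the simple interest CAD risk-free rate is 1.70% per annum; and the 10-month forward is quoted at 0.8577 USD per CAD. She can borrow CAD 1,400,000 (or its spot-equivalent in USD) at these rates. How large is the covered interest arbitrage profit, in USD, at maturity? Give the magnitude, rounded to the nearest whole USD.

T = 10/12 years.
Keep in CAD, deliver into the forward: 1,400,000·1.014166667·0.8577 = USD 1,217,791.05.
Swap to USD now, deposit: 1,400,000·0.8588·1.026166667 = USD 1,233,780.71.
The quoted forward undervalues CAD, so borrow CAD, convert to USD at spot, deposit the USD at 3.14%, and buy CAD forward at 0.8577 to cover the loan.
Arbitrage profit = |1,217,791.05 − 1,233,780.71| = USD 15,990.

USD 15,990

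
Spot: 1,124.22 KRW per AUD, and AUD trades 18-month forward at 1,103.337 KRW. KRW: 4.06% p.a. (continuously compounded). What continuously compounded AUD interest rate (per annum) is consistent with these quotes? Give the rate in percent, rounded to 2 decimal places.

5.31%

T = 18/12 years.
By CIP, F/S equals the KRW-to-AUD growth ratio: 1103.337/1124.22 = 0.9814245.
The KRW side grows by e^(0.0406×18/12) = 1.0627926.
Hence g_AUD = 1.0829082.
r = ln(1.0829082)/(18/12) = 0.053100 → 5.31%.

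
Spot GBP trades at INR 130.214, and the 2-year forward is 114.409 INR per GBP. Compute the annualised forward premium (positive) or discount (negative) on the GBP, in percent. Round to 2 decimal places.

-6.07%

T = 2 years.
(F − S)/S = (114.409 − 130.214)/130.214 = -0.1213771.
Annualise by dividing by T: -0.1213771 / 2 = -0.060689 → -6.07%.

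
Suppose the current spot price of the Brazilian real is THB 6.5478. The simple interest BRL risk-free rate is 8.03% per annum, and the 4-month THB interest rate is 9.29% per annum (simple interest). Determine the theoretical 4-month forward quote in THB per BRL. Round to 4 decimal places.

6.5746

T = 4/12 years.
THB accumulates by 1 + 0.0929×4/12 = 1.0309667.
BRL growth factor: 1 + 0.0803×4/12 = 1.0267667.
CIP: F = S · (grow THB)/(grow BRL) = 6.5478 × 1.0309667/1.0267667 = 6.574584 THB per BRL.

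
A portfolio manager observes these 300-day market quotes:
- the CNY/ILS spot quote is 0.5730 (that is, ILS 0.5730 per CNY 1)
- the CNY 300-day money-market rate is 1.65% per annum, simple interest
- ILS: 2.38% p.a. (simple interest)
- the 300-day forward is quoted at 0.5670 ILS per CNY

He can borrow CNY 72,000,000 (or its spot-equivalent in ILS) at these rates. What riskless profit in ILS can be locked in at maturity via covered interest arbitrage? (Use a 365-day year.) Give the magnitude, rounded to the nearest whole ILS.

ILS 685,395

T = 300/365 years.
Route A — deposit CNY, sell forward: 72,000,000 × 1.0135616438 × 0.5670 = ILS 41,377,640.55.
Route B — convert at spot, deposit ILS: 72,000,000 × 0.5730 × 1.0195616438 = ILS 42,063,035.18.
The quoted forward undervalues CNY, so borrow CNY, convert to ILS at spot, deposit the ILS at 2.38%, and buy CNY forward at 0.5670 to cover the loan.
The gap between the two covered legs is ILS 685,395.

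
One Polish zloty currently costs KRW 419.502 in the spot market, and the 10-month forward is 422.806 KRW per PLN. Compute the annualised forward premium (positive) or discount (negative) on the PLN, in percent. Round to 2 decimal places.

+0.95%

T = 10/12 years.
(F − S)/S = (422.806 − 419.502)/419.502 = 0.0078760.
Per annum: 0.0078760 / (10/12) = 0.009451 = 0.95%.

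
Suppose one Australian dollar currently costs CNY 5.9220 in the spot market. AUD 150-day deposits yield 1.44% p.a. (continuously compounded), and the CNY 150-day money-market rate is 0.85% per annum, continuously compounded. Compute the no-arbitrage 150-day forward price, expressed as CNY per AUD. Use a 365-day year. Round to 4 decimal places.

5.9077

T = 150/365 years.
CNY accumulates by e^(0.0085×150/365) = 1.0034993.
AUD accumulates by e^(0.0144×150/365) = 1.0059354.
CIP: F = S · (grow CNY)/(grow AUD) = 5.922 × 1.0034993/1.0059354 = 5.907659 CNY per AUD.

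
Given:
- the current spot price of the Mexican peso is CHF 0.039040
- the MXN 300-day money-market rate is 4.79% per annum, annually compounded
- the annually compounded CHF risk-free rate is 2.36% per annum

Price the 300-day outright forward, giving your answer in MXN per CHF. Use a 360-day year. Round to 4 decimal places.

26.1205

T = 300/360 years.
CHF growth factor: (1 + 0.0236)^(300/360) = 1.01962834.
MXN accumulates by (1 + 0.0479)^(300/360) = 1.03976023.
So F = 0.03904 × 1.01962834 / 1.03976023 = 0.038284106 (CHF/MXN).
Invert for MXN per CHF: 1 / 0.038284106 = 26.1205.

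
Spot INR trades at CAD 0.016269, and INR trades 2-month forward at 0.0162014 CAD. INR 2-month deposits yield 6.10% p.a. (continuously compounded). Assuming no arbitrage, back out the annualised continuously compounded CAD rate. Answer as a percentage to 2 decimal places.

3.60%

T = 2/12 years.
CIP gives F = S · g_CAD/g_INR, so g_CAD/g_INR = 0.0162014/0.016269 = 0.9958449.
INR growth factor: e^(0.0610×2/12) = 1.0102185.
That pins the CAD growth at 1.0060209.
r = ln(1.0060209)/(2/12) = 0.036017 → 3.60%.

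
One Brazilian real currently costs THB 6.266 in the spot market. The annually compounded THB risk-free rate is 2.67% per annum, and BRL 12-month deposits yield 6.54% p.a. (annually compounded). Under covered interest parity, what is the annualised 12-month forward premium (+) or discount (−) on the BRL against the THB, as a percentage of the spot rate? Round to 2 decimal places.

T = 1 year.
No-arbitrage forward: 6.266 × 1.026700 / 1.065400 = 6.038391 THB/BRL.
(F − S)/S ÷ T = (6.038391 − 6.266)/6.266/1 = -0.036324 → -3.63%.

-3.63%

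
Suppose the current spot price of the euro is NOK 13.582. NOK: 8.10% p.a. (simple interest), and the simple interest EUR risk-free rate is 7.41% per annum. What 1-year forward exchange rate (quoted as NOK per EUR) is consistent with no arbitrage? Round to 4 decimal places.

T = 1 year.
NOK accumulates by 1 + 0.0810×1 = 1.081000.
EUR growth factor: 1 + 0.0741×1 = 1.074100.
So F = 13.582 × 1.081000 / 1.074100 = 13.669251 (NOK/EUR).

13.6693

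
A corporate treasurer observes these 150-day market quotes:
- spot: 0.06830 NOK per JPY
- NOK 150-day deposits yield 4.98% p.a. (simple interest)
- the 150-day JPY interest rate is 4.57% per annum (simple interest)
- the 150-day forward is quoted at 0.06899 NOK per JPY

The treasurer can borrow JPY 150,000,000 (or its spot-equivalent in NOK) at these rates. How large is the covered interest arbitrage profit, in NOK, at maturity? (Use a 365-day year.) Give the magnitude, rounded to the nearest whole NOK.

T = 150/365 years.
Keep in JPY, deliver into the forward: 150,000,000·1.0187808219·0.06899 = NOK 10,542,853.34.
Swap to NOK now, deposit: 150,000,000·0.06830·1.0204657534 = NOK 10,454,671.64.
The quoted forward overvalues JPY, so borrow NOK, buy JPY at spot, deposit the JPY at 4.57%, and sell the proceeds forward at 0.06899.
Profit = 10,542,853.34 − 10,454,671.64 = NOK 88,182.

NOK 88,182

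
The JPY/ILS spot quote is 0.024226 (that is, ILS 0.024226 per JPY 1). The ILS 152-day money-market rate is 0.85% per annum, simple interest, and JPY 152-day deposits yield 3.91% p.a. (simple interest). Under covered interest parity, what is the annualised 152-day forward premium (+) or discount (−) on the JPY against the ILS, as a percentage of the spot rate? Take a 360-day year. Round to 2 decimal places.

-3.01%

T = 152/360 years.
No-arbitrage forward: 0.024226 × 1.0035889 / 1.0165089 = 0.023918083 ILS/JPY.
Annualised premium = (F − S)/S × (1/T) = (0.023918083 − 0.024226)/0.024226 ÷ (152/360) = -3.01%.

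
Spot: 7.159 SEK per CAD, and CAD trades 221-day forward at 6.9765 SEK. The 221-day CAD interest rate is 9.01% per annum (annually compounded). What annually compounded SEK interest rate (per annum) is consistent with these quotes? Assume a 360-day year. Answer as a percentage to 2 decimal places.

T = 221/360 years.
F/S = 6.9765/7.159 = 0.9745076 = (growth of SEK) / (growth of CAD).
CAD growth factor: (1 + 0.0901)^(221/360) = 1.0543873.
Hence g_SEK = 1.0275084.
r = 1.0275084^(360/221) − 1 = 0.045196 → 4.52%.

4.52%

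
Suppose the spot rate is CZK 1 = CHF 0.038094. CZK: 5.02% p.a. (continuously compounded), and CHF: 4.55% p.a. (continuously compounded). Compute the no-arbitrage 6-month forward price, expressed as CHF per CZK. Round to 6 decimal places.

0.038005

T = 6/12 years.
CHF accumulates by e^(0.0455×6/12) = 1.0230108.
CZK growth factor: e^(0.0502×6/12) = 1.0254177.
CIP: F = S · (grow CHF)/(grow CZK) = 0.038094 × 1.0230108/1.0254177 = 0.03800458 CHF per CZK.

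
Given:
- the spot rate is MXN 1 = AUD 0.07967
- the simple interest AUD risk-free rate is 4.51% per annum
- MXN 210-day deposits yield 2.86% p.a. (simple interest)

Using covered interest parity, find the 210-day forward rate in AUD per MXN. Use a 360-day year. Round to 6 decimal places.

0.080424

T = 210/360 years.
AUD growth factor: 1 + 0.0451×210/360 = 1.0263083.
MXN growth factor: 1 + 0.0286×210/360 = 1.0166833.
CIP: F = S · (grow AUD)/(grow MXN) = 0.07967 × 1.0263083/1.0166833 = 0.08042424 AUD per MXN.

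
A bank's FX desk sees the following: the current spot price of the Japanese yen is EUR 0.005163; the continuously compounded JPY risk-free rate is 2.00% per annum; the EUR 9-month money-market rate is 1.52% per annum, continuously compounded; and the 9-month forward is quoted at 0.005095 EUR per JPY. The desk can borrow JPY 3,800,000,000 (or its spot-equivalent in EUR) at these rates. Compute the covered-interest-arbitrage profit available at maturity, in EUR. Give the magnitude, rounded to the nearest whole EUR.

EUR 190,737

T = 9/12 years.
Route A — deposit JPY, sell forward: 3,800,000,000 × 1.0151130646 × 0.005095 = EUR 19,653,604.04.
Route B — convert at spot, deposit EUR: 3,800,000,000 × 0.005163 × 1.0114652276 = EUR 19,844,340.89.
The quoted forward undervalues JPY, so borrow JPY, convert to EUR at spot, deposit the EUR at 1.52%, and buy JPY forward at 0.005095 to cover the loan.
Arbitrage profit = |19,653,604.04 − 19,844,340.89| = EUR 190,737.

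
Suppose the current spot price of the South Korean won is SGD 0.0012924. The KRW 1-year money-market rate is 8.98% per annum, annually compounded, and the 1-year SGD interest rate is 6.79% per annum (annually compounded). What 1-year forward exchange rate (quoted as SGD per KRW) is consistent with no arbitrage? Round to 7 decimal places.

0.0012664

T = 1 year.
SGD growth factor: (1 + 0.0679)^1 = 1.067900.
Growth of 1 KRW over T: (1 + 0.0898)^1 = 1.089800.
Forward (SGD per KRW) = 0.0012924 × 1.067900 / 1.089800 = 0.001266429.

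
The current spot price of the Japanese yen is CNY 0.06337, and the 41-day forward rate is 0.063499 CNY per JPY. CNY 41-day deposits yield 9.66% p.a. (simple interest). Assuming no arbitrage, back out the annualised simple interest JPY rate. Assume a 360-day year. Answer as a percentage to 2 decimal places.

T = 41/360 years.
By CIP, F/S equals the CNY-to-JPY growth ratio: 0.063499/0.06337 = 1.0020357.
CNY growth factor: 1 + 0.0966×41/360 = 1.0110017.
Hence g_JPY = 1.0089478.
r = (1.0089478 − 1)/(41/360) = 0.078566 → 7.86%.

7.86%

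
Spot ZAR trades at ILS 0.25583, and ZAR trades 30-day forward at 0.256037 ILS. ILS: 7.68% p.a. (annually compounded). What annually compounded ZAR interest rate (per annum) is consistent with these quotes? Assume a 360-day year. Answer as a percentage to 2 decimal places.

T = 30/360 years.
By CIP, F/S equals the ILS-to-ZAR growth ratio: 0.256037/0.25583 = 1.0008091.
The ILS side grows by (1 + 0.0768)^(30/360) = 1.0061852.
So the ZAR growth factor = 1.0053718.
Annualise: 1.0053718^(360/30) − 1 = 0.066401 = 6.64%.

6.64%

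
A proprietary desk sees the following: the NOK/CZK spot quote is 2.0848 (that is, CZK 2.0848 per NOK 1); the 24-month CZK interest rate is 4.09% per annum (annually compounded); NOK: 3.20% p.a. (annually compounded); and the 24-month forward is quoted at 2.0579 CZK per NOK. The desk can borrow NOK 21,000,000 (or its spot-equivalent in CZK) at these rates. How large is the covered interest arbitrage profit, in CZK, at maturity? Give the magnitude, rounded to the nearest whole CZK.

CZK 1,409,336

T = 2 years.
Keep in NOK, deliver into the forward: 21,000,000·1.065024·2.0579 = CZK 46,025,970.68.
Swap to CZK now, deposit: 21,000,000·2.0848·1.08347281 = CZK 47,435,306.40.
The quoted forward undervalues NOK, so borrow NOK, convert to CZK at spot, deposit the CZK at 4.09%, and buy NOK forward at 2.0579 to cover the loan.
Profit = 47,435,306.40 − 46,025,970.68 = CZK 1,409,336.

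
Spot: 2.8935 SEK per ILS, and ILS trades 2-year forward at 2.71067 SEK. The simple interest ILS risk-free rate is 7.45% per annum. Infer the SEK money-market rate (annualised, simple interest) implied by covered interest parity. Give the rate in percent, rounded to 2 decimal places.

3.82%

T = 2 years.
CIP gives F = S · g_SEK/g_ILS, so g_SEK/g_ILS = 2.71067/2.8935 = 0.9368135.
The ILS side grows by 1 + 0.0745×2 = 1.149000.
So the SEK growth factor = 1.0763987.
r = (1.0763987 − 1)/2 = 0.038199 → 3.82%.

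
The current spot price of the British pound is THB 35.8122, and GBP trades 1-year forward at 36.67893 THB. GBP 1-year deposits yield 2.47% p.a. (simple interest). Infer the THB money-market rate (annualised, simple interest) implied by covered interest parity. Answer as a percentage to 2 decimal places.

T = 1 year.
CIP gives F = S · g_THB/g_GBP, so g_THB/g_GBP = 36.67893/35.8122 = 1.0242021.
The GBP side grows by 1 + 0.0247×1 = 1.024700.
That pins the THB growth at 1.0494999.
(1.0494999 − 1)/T = 0.049500, i.e. 4.95%.

4.95%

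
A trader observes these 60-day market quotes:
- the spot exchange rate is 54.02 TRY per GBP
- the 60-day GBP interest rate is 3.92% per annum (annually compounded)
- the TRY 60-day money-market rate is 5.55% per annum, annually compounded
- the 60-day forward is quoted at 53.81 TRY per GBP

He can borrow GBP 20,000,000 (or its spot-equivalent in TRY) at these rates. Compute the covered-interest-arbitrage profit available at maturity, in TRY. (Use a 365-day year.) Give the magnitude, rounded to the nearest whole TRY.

TRY 7,011,779

T = 60/365 years.
Route A — deposit GBP, sell forward: 20,000,000 × 1.006340761016 × 53.81 = TRY 1,083,023,927.01.
Route B — convert at spot, deposit TRY: 20,000,000 × 54.02 × 1.008918646636 = TRY 1,090,035,705.83.
The quoted forward undervalues GBP, so borrow GBP, convert to TRY at spot, deposit the TRY at 5.55%, and buy GBP forward at 53.81 to cover the loan.
Arbitrage profit = |1,083,023,927.01 − 1,090,035,705.83| = TRY 7,011,779.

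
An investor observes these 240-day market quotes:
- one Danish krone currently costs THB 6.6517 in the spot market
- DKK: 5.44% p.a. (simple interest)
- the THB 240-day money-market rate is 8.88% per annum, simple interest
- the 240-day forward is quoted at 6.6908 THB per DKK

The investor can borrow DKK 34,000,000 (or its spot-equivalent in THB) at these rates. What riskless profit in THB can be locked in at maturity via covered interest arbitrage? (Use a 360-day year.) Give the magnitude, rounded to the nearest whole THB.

T = 240/360 years.
Invest the DKK and cover forward: 34,000,000 × 1.03626666667 × 6.6908 = THB 235,737,402.45.
Convert at spot and invest in THB: 34,000,000 × 6.6517 × 1.059200 = THB 239,546,341.76.
The quoted forward undervalues DKK, so borrow DKK, convert to THB at spot, deposit the THB at 8.88%, and buy DKK forward at 6.6908 to cover the loan.
The gap between the two covered legs is THB 3,808,939.

THB 3,808,939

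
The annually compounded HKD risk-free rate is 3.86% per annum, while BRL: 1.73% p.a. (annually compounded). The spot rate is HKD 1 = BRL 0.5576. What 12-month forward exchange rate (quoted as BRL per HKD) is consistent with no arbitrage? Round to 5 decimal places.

0.54616

T = 1 year.
BRL accumulates by (1 + 0.0173)^1 = 1.017300.
Growth of 1 HKD over T: (1 + 0.0386)^1 = 1.038600.
Forward (BRL per HKD) = 0.5576 × 1.017300 / 1.038600 = 0.5461645.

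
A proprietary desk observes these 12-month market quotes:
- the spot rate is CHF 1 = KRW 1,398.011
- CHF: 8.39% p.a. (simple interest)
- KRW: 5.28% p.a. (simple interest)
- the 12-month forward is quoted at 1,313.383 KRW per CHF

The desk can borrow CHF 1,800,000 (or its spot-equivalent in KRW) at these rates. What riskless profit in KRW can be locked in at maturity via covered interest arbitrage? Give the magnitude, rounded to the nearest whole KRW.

T = 1 year.
Route A — deposit CHF, sell forward: 1,800,000 × 1.083900 × 1313.383 = KRW 2,562,436,500.66.
Route B — convert at spot, deposit KRW: 1,800,000 × 1398.011 × 1.052800 = KRW 2,649,286,765.44.
The quoted forward undervalues CHF, so borrow CHF, convert to KRW at spot, deposit the KRW at 5.28%, and buy CHF forward at 1,313.383 to cover the loan.
The gap between the two covered legs is KRW 86,850,265.

KRW 86,850,265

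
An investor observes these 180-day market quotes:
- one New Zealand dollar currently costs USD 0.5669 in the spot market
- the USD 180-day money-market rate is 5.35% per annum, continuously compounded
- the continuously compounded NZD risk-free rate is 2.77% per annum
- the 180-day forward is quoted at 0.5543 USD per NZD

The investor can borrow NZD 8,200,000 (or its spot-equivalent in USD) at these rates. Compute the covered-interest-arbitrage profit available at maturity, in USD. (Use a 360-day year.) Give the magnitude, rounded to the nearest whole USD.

T = 180/360 years.
Invest the NZD and cover forward: 8,200,000 × 1.013946356 × 0.5543 = USD 4,608,649.81.
Convert at spot and invest in USD: 8,200,000 × 0.5669 × 1.027110993 = USD 4,774,607.62.
The quoted forward undervalues NZD, so borrow NZD, convert to USD at spot, deposit the USD at 5.35%, and buy NZD forward at 0.5543 to cover the loan.
The gap between the two covered legs is USD 165,958.

USD 165,958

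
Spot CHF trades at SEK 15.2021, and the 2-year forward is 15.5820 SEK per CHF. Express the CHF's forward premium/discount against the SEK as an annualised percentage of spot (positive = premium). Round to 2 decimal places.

+1.25%

T = 2 years.
Period premium: (15.5820 − 15.2021)/15.2021 = 0.0249900.
Per annum: 0.0249900 / 2 = 0.012495 = 1.25%.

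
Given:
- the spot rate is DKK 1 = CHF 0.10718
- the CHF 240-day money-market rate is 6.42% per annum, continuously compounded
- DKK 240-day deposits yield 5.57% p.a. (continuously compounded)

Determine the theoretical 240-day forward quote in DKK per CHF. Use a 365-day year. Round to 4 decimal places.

9.2781

T = 240/365 years.
Growth of 1 CHF over T: e^(0.0642×240/365) = 1.0431174.
DKK accumulates by e^(0.0557×240/365) = 1.0373036.
So F = 0.10718 × 1.0431174 / 1.0373036 = 0.1077807 (CHF/DKK).
Quoted the other way: 1/0.1077807 = 9.2781 DKK per CHF.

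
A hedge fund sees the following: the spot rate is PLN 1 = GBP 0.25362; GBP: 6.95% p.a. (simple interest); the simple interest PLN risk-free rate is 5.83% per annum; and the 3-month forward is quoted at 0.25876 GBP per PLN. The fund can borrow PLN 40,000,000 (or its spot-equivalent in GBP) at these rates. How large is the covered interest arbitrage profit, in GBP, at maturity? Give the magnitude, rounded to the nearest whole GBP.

GBP 180,191

T = 3/12 years.
Keep in PLN, deliver into the forward: 40,000,000·1.014575·0.25876 = GBP 10,501,257.08.
Swap to GBP now, deposit: 40,000,000·0.25362·1.017375 = GBP 10,321,065.90.
The quoted forward overvalues PLN, so borrow GBP, buy PLN at spot, deposit the PLN at 5.83%, and sell the proceeds forward at 0.25876.
Profit = 10,501,257.08 − 10,321,065.90 = GBP 180,191.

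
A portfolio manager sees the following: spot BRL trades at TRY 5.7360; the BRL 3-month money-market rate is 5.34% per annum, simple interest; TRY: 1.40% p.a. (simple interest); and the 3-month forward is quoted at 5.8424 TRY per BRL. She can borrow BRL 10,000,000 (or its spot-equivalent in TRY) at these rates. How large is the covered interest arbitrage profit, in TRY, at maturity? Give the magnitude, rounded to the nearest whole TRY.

TRY 1,643,200

T = 3/12 years.
Keep in BRL, deliver into the forward: 10,000,000·1.013350·5.8424 = TRY 59,203,960.40.
Swap to TRY now, deposit: 10,000,000·5.7360·1.003500 = TRY 57,560,760.00.
The quoted forward overvalues BRL, so borrow TRY, buy BRL at spot, deposit the BRL at 5.34%, and sell the proceeds forward at 5.8424.
Arbitrage profit = |59,203,960.40 − 57,560,760.00| = TRY 1,643,200.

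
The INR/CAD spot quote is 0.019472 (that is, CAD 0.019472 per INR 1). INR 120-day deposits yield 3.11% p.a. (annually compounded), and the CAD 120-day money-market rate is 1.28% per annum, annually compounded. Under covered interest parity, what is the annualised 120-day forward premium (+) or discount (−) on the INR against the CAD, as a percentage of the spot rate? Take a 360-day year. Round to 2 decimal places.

-1.79%

T = 120/360 years.
CIP forward (CAD per INR) = 0.019472 × 1.0042486/1.010261 = 0.019356116.
(F − S)/S ÷ T = (0.019356116 − 0.019472)/0.019472/(120/360) = -0.017854 → -1.79%.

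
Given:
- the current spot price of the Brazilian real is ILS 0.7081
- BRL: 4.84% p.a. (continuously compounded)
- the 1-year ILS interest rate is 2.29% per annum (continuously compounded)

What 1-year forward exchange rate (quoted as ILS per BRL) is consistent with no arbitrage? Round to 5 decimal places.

T = 1 year.
Growth of 1 ILS over T: e^(0.0229×1) = 1.0231642.
BRL growth factor: e^(0.0484×1) = 1.0495904.
So F = 0.7081 × 1.0231642 / 1.0495904 = 0.6902717 (ILS/BRL).

0.69027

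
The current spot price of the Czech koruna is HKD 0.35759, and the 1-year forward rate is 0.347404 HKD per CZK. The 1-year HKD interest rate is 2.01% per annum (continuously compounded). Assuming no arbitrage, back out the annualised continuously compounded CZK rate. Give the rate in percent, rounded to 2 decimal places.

T = 1 year.
By CIP, F/S equals the HKD-to-CZK growth ratio: 0.347404/0.35759 = 0.9715149.
HKD growth factor: e^(0.0201×1) = 1.0203034.
So the CZK growth factor = 1.050219.
r = ln(1.050219)/1 = 0.048999 → 4.90%.

4.90%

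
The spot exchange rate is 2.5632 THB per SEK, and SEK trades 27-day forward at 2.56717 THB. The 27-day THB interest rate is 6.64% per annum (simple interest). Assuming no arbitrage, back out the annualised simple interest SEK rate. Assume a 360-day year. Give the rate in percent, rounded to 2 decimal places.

4.57%

T = 27/360 years.
By CIP, F/S equals the THB-to-SEK growth ratio: 2.56717/2.5632 = 1.0015488.
THB growth factor: 1 + 0.0664×27/360 = 1.004980.
Hence g_SEK = 1.0034259.
(1.0034259 − 1)/T = 0.045679, i.e. 4.57%.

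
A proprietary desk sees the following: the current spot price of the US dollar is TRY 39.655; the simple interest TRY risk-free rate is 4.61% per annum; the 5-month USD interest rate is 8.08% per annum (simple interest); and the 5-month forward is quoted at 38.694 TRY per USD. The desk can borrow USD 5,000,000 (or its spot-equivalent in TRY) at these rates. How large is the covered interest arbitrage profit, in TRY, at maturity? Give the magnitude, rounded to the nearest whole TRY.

T = 5/12 years.
Route A — deposit USD, sell forward: 5,000,000 × 1.03366666667 × 38.694 = TRY 199,983,490.00.
Route B — convert at spot, deposit TRY: 5,000,000 × 39.655 × 1.01920833333 = TRY 202,083,532.29.
The quoted forward undervalues USD, so borrow USD, convert to TRY at spot, deposit the TRY at 4.61%, and buy USD forward at 38.694 to cover the loan.
Arbitrage profit = |199,983,490.00 − 202,083,532.29| = TRY 2,100,042.

TRY 2,100,042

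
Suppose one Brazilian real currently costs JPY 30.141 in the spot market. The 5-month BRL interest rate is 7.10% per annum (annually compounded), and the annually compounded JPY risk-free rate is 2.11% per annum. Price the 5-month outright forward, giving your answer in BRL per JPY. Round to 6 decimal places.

T = 5/12 years.
JPY growth factor: (1 + 0.0211)^(5/12) = 1.0087382.
BRL growth factor: (1 + 0.0710)^(5/12) = 1.0289927.
So F = 30.141 × 1.0087382 / 1.0289927 = 29.54771 (JPY/BRL).
Invert for BRL per JPY: 1 / 29.54771 = 0.033844.

0.033844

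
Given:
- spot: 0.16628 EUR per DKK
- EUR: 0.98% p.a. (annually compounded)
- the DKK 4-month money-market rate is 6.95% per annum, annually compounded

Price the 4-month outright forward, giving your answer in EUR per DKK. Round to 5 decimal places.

T = 4/12 years.
EUR growth factor: (1 + 0.0098)^(4/12) = 1.0032561.
Growth of 1 DKK over T: (1 + 0.0695)^(4/12) = 1.0226498.
CIP: F = S · (grow EUR)/(grow DKK) = 0.16628 × 1.0032561/1.0226498 = 0.1631266 EUR per DKK.

0.16313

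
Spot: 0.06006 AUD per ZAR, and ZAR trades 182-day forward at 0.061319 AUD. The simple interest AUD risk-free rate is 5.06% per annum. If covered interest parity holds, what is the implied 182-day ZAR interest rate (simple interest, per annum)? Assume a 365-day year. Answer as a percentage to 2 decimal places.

0.84%

T = 182/365 years.
CIP gives F = S · g_AUD/g_ZAR, so g_AUD/g_ZAR = 0.061319/0.06006 = 1.0209624.
The AUD side grows by 1 + 0.0506×182/365 = 1.0252307.
That pins the ZAR growth at 1.0041807.
(1.0041807 − 1)/T = 0.008384, i.e. 0.84%.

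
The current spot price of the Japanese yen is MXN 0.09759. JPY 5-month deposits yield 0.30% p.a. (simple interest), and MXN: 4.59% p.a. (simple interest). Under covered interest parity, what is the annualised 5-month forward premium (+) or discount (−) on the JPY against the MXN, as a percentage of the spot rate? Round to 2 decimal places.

+4.28%

T = 5/12 years.
No-arbitrage forward: 0.09759 × 1.019125 / 1.001250 = 0.09933224 MXN/JPY.
(F − S)/S ÷ T = (0.09933224 − 0.09759)/0.09759/(5/12) = 0.042846 → 4.28%.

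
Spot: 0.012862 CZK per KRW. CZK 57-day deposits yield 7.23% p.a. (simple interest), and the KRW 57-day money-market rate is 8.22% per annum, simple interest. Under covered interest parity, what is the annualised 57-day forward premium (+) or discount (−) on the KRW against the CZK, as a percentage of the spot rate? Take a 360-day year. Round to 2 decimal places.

-0.98%

T = 57/360 years.
CIP forward (CZK per KRW) = 0.012862 × 1.0114475/1.013015 = 0.012842098.
(F − S)/S ÷ T = (0.012842098 − 0.012862)/0.012862/(57/360) = -0.009773 → -0.98%.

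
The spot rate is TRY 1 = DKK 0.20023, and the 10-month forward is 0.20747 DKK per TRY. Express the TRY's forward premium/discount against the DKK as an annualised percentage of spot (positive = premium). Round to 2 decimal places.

T = 10/12 years.
Period premium: (0.20747 − 0.20023)/0.20023 = 0.0361584.
Per annum: 0.0361584 / (10/12) = 0.043390 = 4.34%.

+4.34%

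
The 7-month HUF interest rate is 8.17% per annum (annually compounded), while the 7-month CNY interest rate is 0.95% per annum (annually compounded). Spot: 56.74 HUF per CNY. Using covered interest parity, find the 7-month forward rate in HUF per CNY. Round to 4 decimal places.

T = 7/12 years.
HUF growth factor: (1 + 0.0817)^(7/12) = 1.04687698.
CNY accumulates by (1 + 0.0095)^(7/12) = 1.00553075.
Forward (HUF per CNY) = 56.74 × 1.04687698 / 1.00553075 = 59.073081.

59.0731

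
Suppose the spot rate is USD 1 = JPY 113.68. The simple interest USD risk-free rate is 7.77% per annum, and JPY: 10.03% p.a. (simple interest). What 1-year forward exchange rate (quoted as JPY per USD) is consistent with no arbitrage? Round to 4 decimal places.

116.0639

T = 1 year.
JPY growth factor: 1 + 0.1003×1 = 1.100300.
Growth of 1 USD over T: 1 + 0.0777×1 = 1.077700.
Forward (JPY per USD) = 113.68 × 1.100300 / 1.077700 = 116.063936.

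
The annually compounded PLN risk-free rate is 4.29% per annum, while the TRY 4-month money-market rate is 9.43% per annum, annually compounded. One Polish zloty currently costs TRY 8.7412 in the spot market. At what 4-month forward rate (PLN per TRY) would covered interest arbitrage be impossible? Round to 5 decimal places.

T = 4/12 years.
TRY growth factor: (1 + 0.0943)^(4/12) = 1.030494.
PLN growth factor: (1 + 0.0429)^(4/12) = 1.0141002.
Forward (TRY per PLN) = 8.7412 × 1.030494 / 1.0141002 = 8.882509.
Invert for PLN per TRY: 1 / 8.882509 = 0.11258.

0.11258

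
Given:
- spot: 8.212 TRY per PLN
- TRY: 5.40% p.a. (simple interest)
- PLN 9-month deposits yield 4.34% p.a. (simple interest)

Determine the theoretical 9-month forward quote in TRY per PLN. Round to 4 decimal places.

T = 9/12 years.
Growth of 1 TRY over T: 1 + 0.0540×9/12 = 1.040500.
PLN accumulates by 1 + 0.0434×9/12 = 1.032550.
Forward (TRY per PLN) = 8.212 × 1.040500 / 1.032550 = 8.275227.

8.2752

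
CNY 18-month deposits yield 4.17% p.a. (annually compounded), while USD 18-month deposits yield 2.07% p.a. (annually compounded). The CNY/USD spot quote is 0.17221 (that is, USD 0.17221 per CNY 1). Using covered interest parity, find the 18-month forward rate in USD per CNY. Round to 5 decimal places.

0.16703

T = 18/12 years.
USD accumulates by (1 + 0.0207)^(18/12) = 1.0312101.
CNY accumulates by (1 + 0.0417)^(18/12) = 1.0631976.
So F = 0.17221 × 1.0312101 / 1.0631976 = 0.1670289 (USD/CNY).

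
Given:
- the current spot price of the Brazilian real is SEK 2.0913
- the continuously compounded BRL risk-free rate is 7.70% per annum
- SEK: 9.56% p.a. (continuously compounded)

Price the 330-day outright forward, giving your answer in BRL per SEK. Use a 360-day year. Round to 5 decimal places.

T = 330/360 years.
Growth of 1 SEK over T: e^(0.0956×330/360) = 1.0915878.
BRL accumulates by e^(0.0770×330/360) = 1.073134.
So F = 2.0913 × 1.0915878 / 1.073134 = 2.127262 (SEK/BRL).
Quoted the other way: 1/2.127262 = 0.47009 BRL per SEK.

0.47009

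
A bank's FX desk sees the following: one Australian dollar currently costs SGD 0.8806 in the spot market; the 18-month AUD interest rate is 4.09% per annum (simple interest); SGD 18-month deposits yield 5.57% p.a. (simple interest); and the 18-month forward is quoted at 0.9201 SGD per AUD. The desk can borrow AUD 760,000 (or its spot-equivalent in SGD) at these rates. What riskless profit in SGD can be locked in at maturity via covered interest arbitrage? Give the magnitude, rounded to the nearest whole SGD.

SGD 17,004

T = 18/12 years.
Route A — deposit AUD, sell forward: 760,000 × 1.061350 × 0.9201 = SGD 742,176.58.
Route B — convert at spot, deposit SGD: 760,000 × 0.8806 × 1.083550 = SGD 725,172.34.
The quoted forward overvalues AUD, so borrow SGD, buy AUD at spot, deposit the AUD at 4.09%, and sell the proceeds forward at 0.9201.
The gap between the two covered legs is SGD 17,004.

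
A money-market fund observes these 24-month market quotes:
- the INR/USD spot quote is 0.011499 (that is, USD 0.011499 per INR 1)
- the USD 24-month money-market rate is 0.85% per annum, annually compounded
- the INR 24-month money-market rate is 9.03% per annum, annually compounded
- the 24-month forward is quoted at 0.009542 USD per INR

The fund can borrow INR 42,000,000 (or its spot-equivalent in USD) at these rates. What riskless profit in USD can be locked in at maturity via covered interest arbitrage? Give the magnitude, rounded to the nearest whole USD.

USD 14,793

T = 2 years.
Route A — deposit INR, sell forward: 42,000,000 × 1.18875409 × 0.009542 = USD 476,409.84.
Route B — convert at spot, deposit USD: 42,000,000 × 0.011499 × 1.01707225 = USD 491,203.18.
The quoted forward undervalues INR, so borrow INR, convert to USD at spot, deposit the USD at 0.85%, and buy INR forward at 0.009542 to cover the loan.
The gap between the two covered legs is USD 14,793.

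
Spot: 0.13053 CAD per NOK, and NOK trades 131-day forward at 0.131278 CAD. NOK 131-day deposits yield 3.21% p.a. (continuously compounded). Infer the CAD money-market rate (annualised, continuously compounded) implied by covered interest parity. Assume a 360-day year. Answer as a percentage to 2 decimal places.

4.78%

T = 131/360 years.
CIP gives F = S · g_CAD/g_NOK, so g_CAD/g_NOK = 0.131278/0.13053 = 1.0057305.
The NOK side grows by e^(0.0321×131/360) = 1.0117493.
Hence g_CAD = 1.0175471.
r = ln(1.0175471)/(131/360) = 0.047803 → 4.78%.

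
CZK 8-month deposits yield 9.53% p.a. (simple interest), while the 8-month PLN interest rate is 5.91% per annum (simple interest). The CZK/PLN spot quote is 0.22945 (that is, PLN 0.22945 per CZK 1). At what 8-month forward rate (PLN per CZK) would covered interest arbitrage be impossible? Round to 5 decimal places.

0.22424

T = 8/12 years.
PLN growth factor: 1 + 0.0591×8/12 = 1.039400.
CZK growth factor: 1 + 0.0953×8/12 = 1.0635333.
CIP: F = S · (grow PLN)/(grow CZK) = 0.22945 × 1.039400/1.0635333 = 0.2242434 PLN per CZK.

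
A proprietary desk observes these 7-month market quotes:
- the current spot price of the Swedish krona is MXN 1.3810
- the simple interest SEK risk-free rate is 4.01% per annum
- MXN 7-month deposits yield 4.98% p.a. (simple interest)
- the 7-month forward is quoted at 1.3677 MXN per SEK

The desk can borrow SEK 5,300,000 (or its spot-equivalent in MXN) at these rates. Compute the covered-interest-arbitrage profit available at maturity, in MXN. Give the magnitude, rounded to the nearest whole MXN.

T = 7/12 years.
Route A — deposit SEK, sell forward: 5,300,000 × 1.023391667 × 1.3677 = MXN 7,418,371.75.
Route B — convert at spot, deposit MXN: 5,300,000 × 1.3810 × 1.029050 = MXN 7,531,925.67.
The quoted forward undervalues SEK, so borrow SEK, convert to MXN at spot, deposit the MXN at 4.98%, and buy SEK forward at 1.3677 to cover the loan.
The gap between the two covered legs is MXN 113,554.

MXN 113,554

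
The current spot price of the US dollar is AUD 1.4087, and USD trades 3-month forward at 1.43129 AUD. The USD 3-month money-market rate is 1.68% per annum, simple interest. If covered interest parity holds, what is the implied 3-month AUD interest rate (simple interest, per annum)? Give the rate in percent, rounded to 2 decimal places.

8.12%

T = 3/12 years.
F/S = 1.43129/1.4087 = 1.0160361 = (growth of AUD) / (growth of USD).
The USD side grows by 1 + 0.0168×3/12 = 1.004200.
Hence g_AUD = 1.0203035.
(1.0203035 − 1)/T = 0.081214, i.e. 8.12%.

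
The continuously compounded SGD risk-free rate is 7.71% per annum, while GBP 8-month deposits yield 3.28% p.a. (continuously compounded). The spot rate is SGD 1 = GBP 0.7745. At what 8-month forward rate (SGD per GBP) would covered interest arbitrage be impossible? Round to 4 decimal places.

1.3299

T = 8/12 years.
GBP accumulates by e^(0.0328×8/12) = 1.0221075.
Growth of 1 SGD over T: e^(0.0771×8/12) = 1.0527439.
So F = 0.7745 × 1.0221075 / 1.0527439 = 0.7519609 (GBP/SGD).
Invert for SGD per GBP: 1 / 0.7519609 = 1.3299.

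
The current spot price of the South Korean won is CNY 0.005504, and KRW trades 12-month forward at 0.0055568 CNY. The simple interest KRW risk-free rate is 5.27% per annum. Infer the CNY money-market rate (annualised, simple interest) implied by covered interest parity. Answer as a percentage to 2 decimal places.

T = 1 year.
By CIP, F/S equals the CNY-to-KRW growth ratio: 0.0055568/0.005504 = 1.0095930.
KRW growth factor: 1 + 0.0527×1 = 1.052700.
Hence g_CNY = 1.0627986.
(1.0627986 − 1)/T = 0.062799, i.e. 6.28%.

6.28%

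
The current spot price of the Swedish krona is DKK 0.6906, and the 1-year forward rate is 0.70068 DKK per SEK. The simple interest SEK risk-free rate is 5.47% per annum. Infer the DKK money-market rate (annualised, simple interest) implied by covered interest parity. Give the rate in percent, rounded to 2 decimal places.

7.01%

T = 1 year.
By CIP, F/S equals the DKK-to-SEK growth ratio: 0.70068/0.6906 = 1.0145960.
SEK growth factor: 1 + 0.0547×1 = 1.054700.
So the DKK growth factor = 1.0700944.
r = (1.0700944 − 1)/1 = 0.070094 → 7.01%.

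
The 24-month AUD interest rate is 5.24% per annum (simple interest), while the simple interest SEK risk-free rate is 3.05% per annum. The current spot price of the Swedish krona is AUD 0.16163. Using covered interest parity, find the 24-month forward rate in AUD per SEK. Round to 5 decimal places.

0.16830

T = 2 years.
AUD accumulates by 1 + 0.0524×2 = 1.104800.
SEK growth factor: 1 + 0.0305×2 = 1.061000.
So F = 0.16163 × 1.104800 / 1.061000 = 0.1683024 (AUD/SEK).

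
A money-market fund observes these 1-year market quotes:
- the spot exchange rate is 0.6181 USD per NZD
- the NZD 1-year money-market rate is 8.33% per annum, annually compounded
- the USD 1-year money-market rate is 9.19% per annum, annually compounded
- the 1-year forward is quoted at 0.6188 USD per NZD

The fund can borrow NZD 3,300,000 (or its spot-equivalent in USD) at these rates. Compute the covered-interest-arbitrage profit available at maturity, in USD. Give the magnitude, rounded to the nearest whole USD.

USD 15,039

T = 1 year.
Invest the NZD and cover forward: 3,300,000 × 1.083300 × 0.6188 = USD 2,212,141.93.
Convert at spot and invest in USD: 3,300,000 × 0.6181 × 1.091900 = USD 2,227,181.19.
The quoted forward undervalues NZD, so borrow NZD, convert to USD at spot, deposit the USD at 9.19%, and buy NZD forward at 0.6188 to cover the loan.
Profit = 2,227,181.19 − 2,212,141.93 = USD 15,039.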